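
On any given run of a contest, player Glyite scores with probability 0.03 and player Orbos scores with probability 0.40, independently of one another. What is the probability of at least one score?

0.418

P(none) = (1 − 0.03) × (1 − 0.40) = 0.97 × 0.60 = 0.582
P(at least one) = 1 − 0.582 = 0.418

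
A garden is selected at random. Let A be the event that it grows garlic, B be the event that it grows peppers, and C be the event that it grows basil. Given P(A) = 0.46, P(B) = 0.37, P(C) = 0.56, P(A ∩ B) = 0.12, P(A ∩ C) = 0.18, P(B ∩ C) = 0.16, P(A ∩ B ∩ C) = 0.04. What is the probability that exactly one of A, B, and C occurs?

0.59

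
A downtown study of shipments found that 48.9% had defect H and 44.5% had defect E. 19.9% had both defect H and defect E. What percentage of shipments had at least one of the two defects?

73.5%

Using inclusion–exclusion:
P(at least one) = 48.9 + 44.5 − 19.9 = 73.5%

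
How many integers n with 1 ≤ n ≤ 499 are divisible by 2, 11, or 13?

289

By inclusion-exclusion,
⌊499/2⌋ + ⌊499/11⌋ + ⌊499/13⌋ − ⌊499/22⌋ − ⌊499/26⌋ − ⌊499/143⌋ + ⌊499/286⌋ = 249 + 45 + 38 − 22 − 19 − 3 + 1 = 289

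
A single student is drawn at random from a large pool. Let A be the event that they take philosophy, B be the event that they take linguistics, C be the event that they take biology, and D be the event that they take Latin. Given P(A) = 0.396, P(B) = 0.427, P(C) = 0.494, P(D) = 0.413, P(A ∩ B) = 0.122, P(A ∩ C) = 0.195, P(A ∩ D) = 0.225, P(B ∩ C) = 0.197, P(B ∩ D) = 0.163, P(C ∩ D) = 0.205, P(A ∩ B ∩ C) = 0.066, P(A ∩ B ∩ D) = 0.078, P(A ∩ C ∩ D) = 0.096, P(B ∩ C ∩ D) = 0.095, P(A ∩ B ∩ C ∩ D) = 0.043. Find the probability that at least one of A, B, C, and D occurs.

Apply inclusion-exclusion:
P(A ∪ B ∪ C ∪ D) = 0.396 + 0.427 + 0.494 + 0.413 − 0.122 − 0.195 − 0.225 − 0.197 − 0.163 − 0.205 + 0.066 + 0.078 + 0.096 + 0.095 − 0.043 = 0.915

0.915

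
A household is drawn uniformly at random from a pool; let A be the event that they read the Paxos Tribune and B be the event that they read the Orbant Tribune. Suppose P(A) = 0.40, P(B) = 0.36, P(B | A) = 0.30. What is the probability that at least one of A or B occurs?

0.64

P(A ∩ B) = P(A)·P(B|A) = 0.40 × 0.30 = 0.12
By inclusion–exclusion:
P(A ∪ B) = 0.40 + 0.36 − 0.12 = 0.64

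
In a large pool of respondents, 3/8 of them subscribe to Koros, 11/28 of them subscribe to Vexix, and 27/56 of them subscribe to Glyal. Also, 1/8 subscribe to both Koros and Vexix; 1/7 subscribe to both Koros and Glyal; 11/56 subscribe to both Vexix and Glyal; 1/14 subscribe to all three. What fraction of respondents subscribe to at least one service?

6/7

Apply inclusion-exclusion:
P(at least one) = 3/8 + 11/28 + 27/56 − 1/8 − 1/7 − 11/56 + 1/14 = 6/7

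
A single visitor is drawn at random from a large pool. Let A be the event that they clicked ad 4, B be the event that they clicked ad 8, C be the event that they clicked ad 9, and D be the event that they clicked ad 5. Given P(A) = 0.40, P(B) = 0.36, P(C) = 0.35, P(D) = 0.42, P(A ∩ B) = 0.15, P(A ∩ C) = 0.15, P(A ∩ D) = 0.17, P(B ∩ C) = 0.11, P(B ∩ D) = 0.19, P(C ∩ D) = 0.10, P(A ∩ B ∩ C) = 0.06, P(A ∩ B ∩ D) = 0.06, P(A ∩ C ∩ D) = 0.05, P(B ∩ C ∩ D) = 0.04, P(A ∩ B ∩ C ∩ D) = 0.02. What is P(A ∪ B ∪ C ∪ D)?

0.85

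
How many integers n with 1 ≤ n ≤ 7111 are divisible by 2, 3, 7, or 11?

5263

floor(7111/2) + floor(7111/3) + floor(7111/7) + floor(7111/11) − floor(7111/6) − floor(7111/14) − floor(7111/22) − floor(7111/21) − floor(7111/33) − floor(7111/77) + floor(7111/42) + floor(7111/66) + floor(7111/154) + floor(7111/231) − floor(7111/462) = 3555 + 2370 + 1015 + 646 − 1185 − 507 − 323 − 338 − 215 − 92 + 169 + 107 + 46 + 30 − 15 = 5263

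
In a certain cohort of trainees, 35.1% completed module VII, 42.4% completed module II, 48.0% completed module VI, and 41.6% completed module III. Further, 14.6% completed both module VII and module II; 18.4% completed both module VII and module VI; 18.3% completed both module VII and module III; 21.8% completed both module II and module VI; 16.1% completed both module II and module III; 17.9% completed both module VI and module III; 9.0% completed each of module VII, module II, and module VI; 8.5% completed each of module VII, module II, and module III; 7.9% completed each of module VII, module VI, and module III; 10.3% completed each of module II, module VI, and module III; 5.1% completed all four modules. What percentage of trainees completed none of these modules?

9.4%

Inclusion–exclusion gives
P(union) = 35.1 + 42.4 + 48.0 + 41.6 − 14.6 − 18.4 − 18.3 − 21.8 − 16.1 − 17.9 + 9.0 + 8.5 + 7.9 + 10.3 − 5.1 = 90.6%
P(none) = 100% − 90.6% = 9.4%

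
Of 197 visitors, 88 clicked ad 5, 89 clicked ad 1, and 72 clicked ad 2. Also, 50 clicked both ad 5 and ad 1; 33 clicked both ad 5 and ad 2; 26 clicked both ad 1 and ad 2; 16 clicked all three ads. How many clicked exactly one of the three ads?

79

Using the inclusion–exclusion count for exactly one event:
N(exactly one) = 88 + 89 + 72 − 2·50 − 2·33 − 2·26 + 3·16 = 79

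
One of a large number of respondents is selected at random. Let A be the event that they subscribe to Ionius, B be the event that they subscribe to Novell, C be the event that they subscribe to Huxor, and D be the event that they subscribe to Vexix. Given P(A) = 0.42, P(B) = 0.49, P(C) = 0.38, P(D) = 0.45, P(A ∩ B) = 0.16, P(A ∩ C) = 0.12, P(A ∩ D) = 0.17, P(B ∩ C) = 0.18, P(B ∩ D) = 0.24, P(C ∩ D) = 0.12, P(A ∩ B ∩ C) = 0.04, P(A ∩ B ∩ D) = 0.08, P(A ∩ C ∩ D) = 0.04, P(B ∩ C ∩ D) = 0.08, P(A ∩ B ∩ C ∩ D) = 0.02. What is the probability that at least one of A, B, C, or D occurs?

By inclusion–exclusion:
P(A ∪ B ∪ C ∪ D) = 0.42 + 0.49 + 0.38 + 0.45 − 0.16 − 0.12 − 0.17 − 0.18 − 0.24 − 0.12 + 0.04 + 0.08 + 0.04 + 0.08 − 0.02 = 0.97

0.97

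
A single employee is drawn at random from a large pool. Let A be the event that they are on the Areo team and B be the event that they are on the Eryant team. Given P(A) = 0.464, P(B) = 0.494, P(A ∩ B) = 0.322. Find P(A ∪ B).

P(A ∪ B) = 0.464 + 0.494 − 0.322 = 0.636

0.636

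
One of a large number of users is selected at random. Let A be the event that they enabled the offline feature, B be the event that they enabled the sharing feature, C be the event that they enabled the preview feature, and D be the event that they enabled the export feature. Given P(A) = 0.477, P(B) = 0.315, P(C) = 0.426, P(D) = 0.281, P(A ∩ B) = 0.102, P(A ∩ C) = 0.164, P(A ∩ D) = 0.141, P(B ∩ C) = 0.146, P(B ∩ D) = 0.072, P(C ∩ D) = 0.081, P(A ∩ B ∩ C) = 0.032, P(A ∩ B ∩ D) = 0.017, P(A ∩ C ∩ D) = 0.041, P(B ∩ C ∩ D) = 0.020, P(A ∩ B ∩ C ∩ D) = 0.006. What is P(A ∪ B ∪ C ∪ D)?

P(A ∪ B ∪ C ∪ D) = 0.477 + 0.315 + 0.426 + 0.281 − 0.102 − 0.164 − 0.141 − 0.146 − 0.072 − 0.081 + 0.032 + 0.017 + 0.041 + 0.020 − 0.006 = 0.897

0.897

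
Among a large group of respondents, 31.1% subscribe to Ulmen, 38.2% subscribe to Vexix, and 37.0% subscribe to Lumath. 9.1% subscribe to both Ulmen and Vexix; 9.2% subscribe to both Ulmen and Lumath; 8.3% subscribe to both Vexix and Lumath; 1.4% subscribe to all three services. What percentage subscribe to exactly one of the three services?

By inclusion–exclusion (exactly-one form):
P(exactly one) = 31.1 + 38.2 + 37.0 − 2·9.1 − 2·9.2 − 2·8.3 + 3·1.4 = 57.3%

57.3%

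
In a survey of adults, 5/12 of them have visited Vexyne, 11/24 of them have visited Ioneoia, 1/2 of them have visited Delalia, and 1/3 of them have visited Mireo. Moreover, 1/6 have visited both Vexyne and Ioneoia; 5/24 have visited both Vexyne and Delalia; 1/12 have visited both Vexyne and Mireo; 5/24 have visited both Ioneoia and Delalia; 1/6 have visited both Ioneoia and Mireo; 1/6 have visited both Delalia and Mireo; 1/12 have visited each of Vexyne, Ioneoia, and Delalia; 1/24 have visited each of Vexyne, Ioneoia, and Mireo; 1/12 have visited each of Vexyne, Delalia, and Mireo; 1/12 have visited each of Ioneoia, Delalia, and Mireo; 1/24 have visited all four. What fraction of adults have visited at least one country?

23/24

P(at least one) = 5/12 + 11/24 + 1/2 + 1/3 − 1/6 − 5/24 − 1/12 − 5/24 − 1/6 − 1/6 + 1/12 + 1/24 + 1/12 + 1/12 − 1/24 = 23/24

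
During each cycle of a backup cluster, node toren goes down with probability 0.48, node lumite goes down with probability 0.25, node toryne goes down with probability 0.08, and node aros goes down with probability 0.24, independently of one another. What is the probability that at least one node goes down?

0.727312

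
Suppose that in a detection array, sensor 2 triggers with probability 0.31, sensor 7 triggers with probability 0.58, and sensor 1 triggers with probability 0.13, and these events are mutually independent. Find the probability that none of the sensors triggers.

0.252126

P(none) = (1 − 0.31) × (1 − 0.58) × (1 − 0.13) = 0.69 × 0.42 × 0.87 = 0.252126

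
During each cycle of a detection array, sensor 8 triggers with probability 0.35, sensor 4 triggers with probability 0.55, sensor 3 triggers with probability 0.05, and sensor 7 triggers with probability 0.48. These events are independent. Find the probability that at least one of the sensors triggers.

P(none) = (1 − 0.35) × (1 − 0.55) × (1 − 0.05) × (1 − 0.48) = 0.65 × 0.45 × 0.95 × 0.52 = 0.144495
P(at least one) = 1 − 0.144495 = 0.855505

0.855505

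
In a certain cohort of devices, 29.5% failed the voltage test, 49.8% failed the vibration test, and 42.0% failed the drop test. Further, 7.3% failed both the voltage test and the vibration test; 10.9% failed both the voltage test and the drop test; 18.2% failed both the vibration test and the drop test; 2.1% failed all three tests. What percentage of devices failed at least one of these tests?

87.0%

P(at least one) = 29.5 + 49.8 + 42.0 − 7.3 − 10.9 − 18.2 + 2.1 = 87.0%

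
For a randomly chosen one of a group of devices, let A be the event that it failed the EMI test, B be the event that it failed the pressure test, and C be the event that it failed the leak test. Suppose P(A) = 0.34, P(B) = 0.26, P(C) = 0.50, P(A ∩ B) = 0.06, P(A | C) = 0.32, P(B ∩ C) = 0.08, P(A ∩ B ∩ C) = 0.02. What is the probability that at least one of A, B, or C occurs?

P(A ∩ C) = P(C)·P(A|C) = 0.50 × 0.32 = 0.16
Using inclusion–exclusion:
P(A ∪ B ∪ C) = 0.34 + 0.26 + 0.50 − 0.06 − 0.16 − 0.08 + 0.02 = 0.82

0.82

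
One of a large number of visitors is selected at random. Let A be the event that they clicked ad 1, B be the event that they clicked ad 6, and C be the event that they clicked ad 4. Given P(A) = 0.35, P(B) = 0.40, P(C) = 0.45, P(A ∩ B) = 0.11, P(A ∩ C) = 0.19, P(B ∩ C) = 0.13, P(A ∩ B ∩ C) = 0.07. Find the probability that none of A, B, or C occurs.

By inclusion-exclusion,
P(A ∪ B ∪ C) = 0.35 + 0.40 + 0.45 − 0.11 − 0.19 − 0.13 + 0.07 = 0.84
P(none) = 1 − 0.84 = 0.16

0.16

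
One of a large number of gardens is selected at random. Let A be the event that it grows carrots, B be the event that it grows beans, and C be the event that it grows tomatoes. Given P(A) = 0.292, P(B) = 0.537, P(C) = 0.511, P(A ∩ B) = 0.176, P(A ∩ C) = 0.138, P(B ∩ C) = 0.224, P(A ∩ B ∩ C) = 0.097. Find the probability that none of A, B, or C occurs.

0.101

Inclusion–exclusion gives
P(A ∪ B ∪ C) = 0.292 + 0.537 + 0.511 − 0.176 − 0.138 − 0.224 + 0.097 = 0.899
P(none) = 1 − 0.899 = 0.101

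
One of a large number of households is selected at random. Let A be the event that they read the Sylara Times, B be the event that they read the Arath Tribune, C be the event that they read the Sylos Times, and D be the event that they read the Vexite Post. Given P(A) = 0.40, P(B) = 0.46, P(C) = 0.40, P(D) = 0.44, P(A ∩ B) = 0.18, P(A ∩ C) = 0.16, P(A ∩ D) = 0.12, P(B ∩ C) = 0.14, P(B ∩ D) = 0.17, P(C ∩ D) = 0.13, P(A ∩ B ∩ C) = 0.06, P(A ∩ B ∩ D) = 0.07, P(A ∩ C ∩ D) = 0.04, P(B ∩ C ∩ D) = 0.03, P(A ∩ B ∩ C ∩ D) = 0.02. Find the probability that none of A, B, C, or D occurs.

P(A ∪ B ∪ C ∪ D) = 0.40 + 0.46 + 0.40 + 0.44 − 0.18 − 0.16 − 0.12 − 0.14 − 0.17 − 0.13 + 0.06 + 0.07 + 0.04 + 0.03 − 0.02 = 0.98
P(none) = 1 − 0.98 = 0.02

0.02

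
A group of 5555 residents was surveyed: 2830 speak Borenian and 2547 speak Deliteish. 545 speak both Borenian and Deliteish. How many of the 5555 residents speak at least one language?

|at least one| = 2830 + 2547 − 545 = 4832

4832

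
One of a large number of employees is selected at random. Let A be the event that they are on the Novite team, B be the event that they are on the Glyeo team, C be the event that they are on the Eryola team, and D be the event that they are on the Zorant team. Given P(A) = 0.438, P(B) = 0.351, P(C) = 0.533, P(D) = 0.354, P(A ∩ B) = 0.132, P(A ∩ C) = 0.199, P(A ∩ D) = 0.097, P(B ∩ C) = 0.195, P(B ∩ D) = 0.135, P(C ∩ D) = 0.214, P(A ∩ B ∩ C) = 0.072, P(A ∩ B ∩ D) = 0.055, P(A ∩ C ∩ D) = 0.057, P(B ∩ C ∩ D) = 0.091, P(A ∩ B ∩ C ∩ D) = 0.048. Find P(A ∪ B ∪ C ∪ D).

Using inclusion–exclusion:
P(A ∪ B ∪ C ∪ D) = 0.438 + 0.351 + 0.533 + 0.354 − 0.132 − 0.199 − 0.097 − 0.195 − 0.135 − 0.214 + 0.072 + 0.055 + 0.057 + 0.091 − 0.048 = 0.931

0.931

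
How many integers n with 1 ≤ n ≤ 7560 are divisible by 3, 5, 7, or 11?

By inclusion–exclusion:
⌊7560/3⌋ + ⌊7560/5⌋ + ⌊7560/7⌋ + ⌊7560/11⌋ − ⌊7560/15⌋ − ⌊7560/21⌋ − ⌊7560/33⌋ − ⌊7560/35⌋ − ⌊7560/55⌋ − ⌊7560/77⌋ + ⌊7560/105⌋ + ⌊7560/165⌋ + ⌊7560/231⌋ + ⌊7560/385⌋ − ⌊7560/1155⌋ = 2520 + 1512 + 1080 + 687 − 504 − 360 − 229 − 216 − 137 − 98 + 72 + 45 + 32 + 19 − 6 = 4417

4417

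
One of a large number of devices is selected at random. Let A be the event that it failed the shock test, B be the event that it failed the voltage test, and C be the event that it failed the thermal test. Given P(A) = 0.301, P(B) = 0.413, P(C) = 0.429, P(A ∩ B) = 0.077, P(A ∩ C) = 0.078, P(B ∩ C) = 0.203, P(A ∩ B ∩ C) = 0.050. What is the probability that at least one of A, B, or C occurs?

P(A ∪ B ∪ C) = 0.301 + 0.413 + 0.429 − 0.077 − 0.078 − 0.203 + 0.050 = 0.835

0.835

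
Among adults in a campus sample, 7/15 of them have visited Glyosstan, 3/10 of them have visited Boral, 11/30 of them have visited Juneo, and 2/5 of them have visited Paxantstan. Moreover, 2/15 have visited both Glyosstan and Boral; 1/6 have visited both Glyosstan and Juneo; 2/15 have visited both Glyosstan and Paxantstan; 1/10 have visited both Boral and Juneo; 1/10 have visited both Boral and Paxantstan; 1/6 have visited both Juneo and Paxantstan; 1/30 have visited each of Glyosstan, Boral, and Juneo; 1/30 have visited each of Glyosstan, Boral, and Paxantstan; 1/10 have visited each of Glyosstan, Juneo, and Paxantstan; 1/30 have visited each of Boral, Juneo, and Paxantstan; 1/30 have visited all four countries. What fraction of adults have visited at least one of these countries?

9/10

Inclusion–exclusion gives
P(at least one) = 7/15 + 3/10 + 11/30 + 2/5 − 2/15 − 1/6 − 2/15 − 1/10 − 1/10 − 1/6 + 1/30 + 1/30 + 1/10 + 1/30 − 1/30 = 9/10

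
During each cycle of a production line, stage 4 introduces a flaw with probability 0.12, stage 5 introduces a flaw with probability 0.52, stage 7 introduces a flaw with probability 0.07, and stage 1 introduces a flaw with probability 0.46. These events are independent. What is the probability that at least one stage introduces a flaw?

0.78787072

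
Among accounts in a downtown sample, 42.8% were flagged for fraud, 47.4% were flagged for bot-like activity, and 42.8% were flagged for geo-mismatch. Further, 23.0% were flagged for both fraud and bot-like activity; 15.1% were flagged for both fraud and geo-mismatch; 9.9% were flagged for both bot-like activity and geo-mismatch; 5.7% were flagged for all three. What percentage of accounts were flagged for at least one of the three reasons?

By inclusion-exclusion,
P(at least one) = 42.8 + 47.4 + 42.8 − 23.0 − 15.1 − 9.9 + 5.7 = 90.7%

90.7%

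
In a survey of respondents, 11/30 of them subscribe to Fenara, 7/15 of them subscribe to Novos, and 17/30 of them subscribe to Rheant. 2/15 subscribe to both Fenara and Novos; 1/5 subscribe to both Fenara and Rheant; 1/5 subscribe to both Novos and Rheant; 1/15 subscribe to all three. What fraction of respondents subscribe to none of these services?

1/15

Using inclusion–exclusion:
P(at least one) = 11/30 + 7/15 + 17/30 − 2/15 − 1/5 − 1/5 + 1/15 = 14/15
P(none) = 1 − 14/15 = 1/15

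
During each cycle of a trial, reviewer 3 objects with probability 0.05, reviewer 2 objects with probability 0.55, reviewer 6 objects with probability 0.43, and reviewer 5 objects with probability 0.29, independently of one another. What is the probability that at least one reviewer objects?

0.82699075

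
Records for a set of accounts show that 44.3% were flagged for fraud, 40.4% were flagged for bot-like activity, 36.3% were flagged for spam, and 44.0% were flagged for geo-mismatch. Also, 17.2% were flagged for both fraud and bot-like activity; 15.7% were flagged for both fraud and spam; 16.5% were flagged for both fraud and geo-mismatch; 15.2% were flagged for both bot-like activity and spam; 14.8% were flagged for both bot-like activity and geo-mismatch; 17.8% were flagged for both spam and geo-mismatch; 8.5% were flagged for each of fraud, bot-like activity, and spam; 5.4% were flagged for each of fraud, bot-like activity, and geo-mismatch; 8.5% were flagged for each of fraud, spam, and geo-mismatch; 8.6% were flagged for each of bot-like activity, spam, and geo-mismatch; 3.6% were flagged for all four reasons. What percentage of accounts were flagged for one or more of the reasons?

95.2%

By inclusion-exclusion,
P(at least one) = 44.3 + 40.4 + 36.3 + 44.0 − 17.2 − 15.7 − 16.5 − 15.2 − 14.8 − 17.8 + 8.5 + 5.4 + 8.5 + 8.6 − 3.6 = 95.2%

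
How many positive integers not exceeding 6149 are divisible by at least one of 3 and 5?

2869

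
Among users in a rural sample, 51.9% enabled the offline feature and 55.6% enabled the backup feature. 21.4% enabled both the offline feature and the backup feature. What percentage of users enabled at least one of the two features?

86.1%

Apply inclusion-exclusion:
P(≥1) = 51.9 + 55.6 − 21.4 = 86.1%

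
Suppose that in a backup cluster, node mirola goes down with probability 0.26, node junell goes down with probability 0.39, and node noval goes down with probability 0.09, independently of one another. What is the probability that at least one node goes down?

0.589226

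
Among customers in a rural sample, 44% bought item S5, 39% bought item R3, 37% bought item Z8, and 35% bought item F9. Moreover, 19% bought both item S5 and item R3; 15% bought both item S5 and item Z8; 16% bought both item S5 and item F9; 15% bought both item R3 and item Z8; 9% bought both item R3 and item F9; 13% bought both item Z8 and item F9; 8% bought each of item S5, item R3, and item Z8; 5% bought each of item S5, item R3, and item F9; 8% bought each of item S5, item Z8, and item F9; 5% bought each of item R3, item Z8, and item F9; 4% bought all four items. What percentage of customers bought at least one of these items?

By inclusion-exclusion,
P(≥1) = 44 + 39 + 37 + 35 − 19 − 15 − 16 − 15 − 9 − 13 + 8 + 5 + 8 + 5 − 4 = 90%

90%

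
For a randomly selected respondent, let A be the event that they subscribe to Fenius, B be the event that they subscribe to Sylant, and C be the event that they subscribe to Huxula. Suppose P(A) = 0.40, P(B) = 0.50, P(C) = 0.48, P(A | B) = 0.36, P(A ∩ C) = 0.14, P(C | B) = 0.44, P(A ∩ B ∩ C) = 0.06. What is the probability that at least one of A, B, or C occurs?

P(A ∩ B) = P(B)·P(A|B) = 0.50 × 0.36 = 0.18
P(B ∩ C) = P(B)·P(C|B) = 0.50 × 0.44 = 0.22
Inclusion–exclusion gives
P(A ∪ B ∪ C) = 0.40 + 0.50 + 0.48 − 0.18 − 0.14 − 0.22 + 0.06 = 0.90

0.90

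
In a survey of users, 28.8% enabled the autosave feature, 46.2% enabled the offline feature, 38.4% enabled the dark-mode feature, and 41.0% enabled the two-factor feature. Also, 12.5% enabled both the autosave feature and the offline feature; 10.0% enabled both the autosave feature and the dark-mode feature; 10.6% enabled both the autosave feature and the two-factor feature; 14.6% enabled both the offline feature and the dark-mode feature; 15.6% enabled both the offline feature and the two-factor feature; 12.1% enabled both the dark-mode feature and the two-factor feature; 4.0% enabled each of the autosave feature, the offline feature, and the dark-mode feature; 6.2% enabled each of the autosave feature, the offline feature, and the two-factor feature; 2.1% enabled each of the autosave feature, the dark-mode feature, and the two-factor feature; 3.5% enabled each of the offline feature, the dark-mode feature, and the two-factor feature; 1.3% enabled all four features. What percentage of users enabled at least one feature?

Inclusion–exclusion gives
P(union) = 28.8 + 46.2 + 38.4 + 41.0 − 12.5 − 10.0 − 10.6 − 14.6 − 15.6 − 12.1 + 4.0 + 6.2 + 2.1 + 3.5 − 1.3 = 93.5%

93.5%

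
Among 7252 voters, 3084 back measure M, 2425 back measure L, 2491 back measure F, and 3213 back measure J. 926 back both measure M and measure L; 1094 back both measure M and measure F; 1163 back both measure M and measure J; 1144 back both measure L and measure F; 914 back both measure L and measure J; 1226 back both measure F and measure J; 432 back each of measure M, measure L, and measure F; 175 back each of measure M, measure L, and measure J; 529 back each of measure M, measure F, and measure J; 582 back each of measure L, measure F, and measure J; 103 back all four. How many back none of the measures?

N(≥1) = 3084 + 2425 + 2491 + 3213 − 926 − 1094 − 1163 − 1144 − 914 − 1226 + 432 + 175 + 529 + 582 − 103 = 6361
None: 7252 − 6361 = 891

891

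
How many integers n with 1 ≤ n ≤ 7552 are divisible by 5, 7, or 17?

1510 + 1078 + 444 − 215 − 88 − 63 + 12 = 2678

2678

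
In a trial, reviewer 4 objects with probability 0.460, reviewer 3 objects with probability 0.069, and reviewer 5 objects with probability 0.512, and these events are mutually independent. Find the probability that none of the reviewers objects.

0.24533712

Independence gives P(none) = ∏(1 − pᵢ).
P(none) = (1 − 0.460) × (1 − 0.069) × (1 − 0.512) = 0.540 × 0.931 × 0.488 = 0.24533712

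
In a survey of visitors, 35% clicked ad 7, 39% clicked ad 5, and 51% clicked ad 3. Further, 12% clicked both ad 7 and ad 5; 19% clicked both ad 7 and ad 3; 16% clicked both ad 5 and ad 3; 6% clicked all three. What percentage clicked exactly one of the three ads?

49%

P(exactly one) = 35 + 39 + 51 − 2·12 − 2·19 − 2·16 + 3·6 = 49%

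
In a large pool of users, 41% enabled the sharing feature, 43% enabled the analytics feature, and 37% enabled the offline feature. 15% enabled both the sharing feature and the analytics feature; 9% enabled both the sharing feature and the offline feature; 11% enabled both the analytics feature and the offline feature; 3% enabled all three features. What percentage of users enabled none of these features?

11%

P(≥1) = 41 + 43 + 37 − 15 − 9 − 11 + 3 = 89%
P(none) = 100% − 89% = 11%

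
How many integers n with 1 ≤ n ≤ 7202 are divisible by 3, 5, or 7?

Apply inclusion-exclusion:
⌊7202/3⌋ + ⌊7202/5⌋ + ⌊7202/7⌋ − ⌊7202/15⌋ − ⌊7202/21⌋ − ⌊7202/35⌋ + ⌊7202/105⌋ = 2400 + 1440 + 1028 − 480 − 342 − 205 + 68 = 3909

3909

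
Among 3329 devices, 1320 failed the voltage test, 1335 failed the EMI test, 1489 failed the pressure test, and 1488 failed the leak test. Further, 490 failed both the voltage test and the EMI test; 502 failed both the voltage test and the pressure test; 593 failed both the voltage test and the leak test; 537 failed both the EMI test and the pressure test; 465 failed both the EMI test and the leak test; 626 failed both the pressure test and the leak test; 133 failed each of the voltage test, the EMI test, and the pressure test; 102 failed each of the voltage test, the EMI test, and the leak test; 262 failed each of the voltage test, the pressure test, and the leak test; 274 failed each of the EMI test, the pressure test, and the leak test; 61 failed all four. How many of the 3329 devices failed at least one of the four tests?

Inclusion–exclusion gives
|union| = 1320 + 1335 + 1489 + 1488 − 490 − 502 − 593 − 537 − 465 − 626 + 133 + 102 + 262 + 274 − 61 = 3129

3129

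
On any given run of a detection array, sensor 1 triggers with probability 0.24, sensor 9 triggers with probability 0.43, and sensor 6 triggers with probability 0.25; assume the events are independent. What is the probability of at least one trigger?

0.6751

P(none) = (1 − 0.24) × (1 − 0.43) × (1 − 0.25) = 0.76 × 0.57 × 0.75 = 0.3249
P(at least one) = 1 − 0.3249 = 0.6751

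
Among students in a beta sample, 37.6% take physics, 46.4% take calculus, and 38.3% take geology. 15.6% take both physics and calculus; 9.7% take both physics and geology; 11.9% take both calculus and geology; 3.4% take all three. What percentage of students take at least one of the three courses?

88.5%

P(union) = 37.6 + 46.4 + 38.3 − 15.6 − 9.7 − 11.9 + 3.4 = 88.5%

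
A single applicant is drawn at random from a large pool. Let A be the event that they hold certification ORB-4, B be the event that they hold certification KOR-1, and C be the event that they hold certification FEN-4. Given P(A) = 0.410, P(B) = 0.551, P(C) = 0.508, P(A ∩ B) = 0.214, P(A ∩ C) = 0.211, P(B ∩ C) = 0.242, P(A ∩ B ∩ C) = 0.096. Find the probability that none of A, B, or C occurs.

0.102

By inclusion–exclusion:
P(A ∪ B ∪ C) = 0.410 + 0.551 + 0.508 − 0.214 − 0.211 − 0.242 + 0.096 = 0.898
P(none) = 1 − 0.898 = 0.102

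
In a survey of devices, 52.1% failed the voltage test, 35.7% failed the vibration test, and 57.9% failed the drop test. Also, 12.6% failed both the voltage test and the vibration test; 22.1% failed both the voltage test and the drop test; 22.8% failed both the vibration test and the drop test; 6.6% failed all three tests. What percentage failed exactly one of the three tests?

50.5%

P(exactly one) = 52.1 + 35.7 + 57.9 − 2·12.6 − 2·22.1 − 2·22.8 + 3·6.6 = 50.5%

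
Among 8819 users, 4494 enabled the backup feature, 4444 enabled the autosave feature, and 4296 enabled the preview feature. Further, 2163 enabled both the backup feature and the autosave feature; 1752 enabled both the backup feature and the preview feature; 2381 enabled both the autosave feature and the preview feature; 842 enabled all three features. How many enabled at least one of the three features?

|at least one| = 4494 + 4444 + 4296 − 2163 − 1752 − 2381 + 842 = 7780

7780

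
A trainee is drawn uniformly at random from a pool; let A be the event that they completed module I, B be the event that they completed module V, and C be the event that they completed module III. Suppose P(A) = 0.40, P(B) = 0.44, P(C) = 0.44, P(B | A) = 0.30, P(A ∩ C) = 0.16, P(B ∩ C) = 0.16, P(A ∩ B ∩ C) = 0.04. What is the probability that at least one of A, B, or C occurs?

0.88

P(A ∩ B) = P(A)·P(B|A) = 0.40 × 0.30 = 0.12
By inclusion-exclusion,
P(A ∪ B ∪ C) = 0.40 + 0.44 + 0.44 − 0.12 − 0.16 − 0.16 + 0.04 = 0.88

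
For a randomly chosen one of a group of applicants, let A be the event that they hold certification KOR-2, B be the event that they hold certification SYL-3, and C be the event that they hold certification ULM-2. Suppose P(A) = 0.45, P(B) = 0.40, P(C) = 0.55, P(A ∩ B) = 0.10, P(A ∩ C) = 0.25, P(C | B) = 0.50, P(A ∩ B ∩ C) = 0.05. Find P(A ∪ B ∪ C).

P(B ∩ C) = P(B)·P(C|B) = 0.40 × 0.50 = 0.20
P(A ∪ B ∪ C) = 0.45 + 0.40 + 0.55 − 0.10 − 0.25 − 0.20 + 0.05 = 0.90

0.90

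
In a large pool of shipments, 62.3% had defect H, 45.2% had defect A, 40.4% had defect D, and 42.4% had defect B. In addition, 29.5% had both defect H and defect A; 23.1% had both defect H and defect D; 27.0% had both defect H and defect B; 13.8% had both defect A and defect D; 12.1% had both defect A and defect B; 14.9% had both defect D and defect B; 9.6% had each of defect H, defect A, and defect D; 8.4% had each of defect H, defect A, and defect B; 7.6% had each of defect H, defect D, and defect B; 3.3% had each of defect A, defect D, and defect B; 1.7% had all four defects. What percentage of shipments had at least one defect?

P(union) = 62.3 + 45.2 + 40.4 + 42.4 − 29.5 − 23.1 − 27.0 − 13.8 − 12.1 − 14.9 + 9.6 + 8.4 + 7.6 + 3.3 − 1.7 = 97.1%

97.1%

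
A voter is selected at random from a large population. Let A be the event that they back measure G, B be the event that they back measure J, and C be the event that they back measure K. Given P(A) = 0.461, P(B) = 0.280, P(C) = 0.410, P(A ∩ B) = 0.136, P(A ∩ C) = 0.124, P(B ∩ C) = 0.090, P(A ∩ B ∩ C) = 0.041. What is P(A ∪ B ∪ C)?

0.842

By inclusion–exclusion:
P(A ∪ B ∪ C) = 0.461 + 0.280 + 0.410 − 0.136 − 0.124 − 0.090 + 0.041 = 0.842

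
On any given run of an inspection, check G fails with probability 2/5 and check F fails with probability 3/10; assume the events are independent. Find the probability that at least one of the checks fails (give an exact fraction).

29/50

P(none) = (1 − 2/5) × (1 − 3/10) = 3/5 × 7/10 = 21/50
P(at least one) = 1 − 21/50 = 29/50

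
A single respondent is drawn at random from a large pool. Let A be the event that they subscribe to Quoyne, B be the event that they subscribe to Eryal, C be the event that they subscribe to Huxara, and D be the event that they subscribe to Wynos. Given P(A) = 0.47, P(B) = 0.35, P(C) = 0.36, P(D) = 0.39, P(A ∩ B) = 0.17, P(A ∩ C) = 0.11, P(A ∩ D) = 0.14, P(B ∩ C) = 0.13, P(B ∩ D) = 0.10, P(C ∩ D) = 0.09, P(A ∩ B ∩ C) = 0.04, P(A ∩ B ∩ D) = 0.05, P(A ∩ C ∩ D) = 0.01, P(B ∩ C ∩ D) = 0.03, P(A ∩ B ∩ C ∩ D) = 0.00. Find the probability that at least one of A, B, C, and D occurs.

P(A ∪ B ∪ C ∪ D) = 0.47 + 0.35 + 0.36 + 0.39 − 0.17 − 0.11 − 0.14 − 0.13 − 0.10 − 0.09 + 0.04 + 0.05 + 0.01 + 0.03 − 0.00 = 0.96

0.96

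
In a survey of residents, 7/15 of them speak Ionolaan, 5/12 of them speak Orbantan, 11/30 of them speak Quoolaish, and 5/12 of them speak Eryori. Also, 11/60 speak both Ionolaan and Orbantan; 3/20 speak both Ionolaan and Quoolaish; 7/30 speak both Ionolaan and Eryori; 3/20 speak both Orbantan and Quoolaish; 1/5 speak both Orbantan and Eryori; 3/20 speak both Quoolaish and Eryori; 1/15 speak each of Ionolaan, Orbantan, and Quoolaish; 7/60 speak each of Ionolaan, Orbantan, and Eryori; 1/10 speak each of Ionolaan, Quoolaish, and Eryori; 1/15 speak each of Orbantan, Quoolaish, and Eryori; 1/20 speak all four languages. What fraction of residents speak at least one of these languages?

Inclusion–exclusion gives
P(at least one) = 7/15 + 5/12 + 11/30 + 5/12 − 11/60 − 3/20 − 7/30 − 3/20 − 1/5 − 3/20 + 1/15 + 7/60 + 1/10 + 1/15 − 1/20 = 9/10

9/10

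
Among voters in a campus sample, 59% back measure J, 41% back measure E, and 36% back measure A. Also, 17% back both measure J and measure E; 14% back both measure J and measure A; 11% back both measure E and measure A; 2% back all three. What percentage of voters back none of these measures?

4%

Apply inclusion-exclusion:
P(union) = 59 + 41 + 36 − 17 − 14 − 11 + 2 = 96%
P(none) = 100% − 96% = 4%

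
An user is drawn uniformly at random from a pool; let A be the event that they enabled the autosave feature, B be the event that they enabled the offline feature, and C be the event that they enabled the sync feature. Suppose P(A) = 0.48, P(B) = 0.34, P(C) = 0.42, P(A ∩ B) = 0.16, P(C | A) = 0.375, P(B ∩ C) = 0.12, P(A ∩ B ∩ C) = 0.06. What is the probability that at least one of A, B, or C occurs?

0.84

P(A ∩ C) = P(A)·P(C|A) = 0.48 × 0.375 = 0.18
Inclusion–exclusion gives
P(A ∪ B ∪ C) = 0.48 + 0.34 + 0.42 − 0.16 − 0.18 − 0.12 + 0.06 = 0.84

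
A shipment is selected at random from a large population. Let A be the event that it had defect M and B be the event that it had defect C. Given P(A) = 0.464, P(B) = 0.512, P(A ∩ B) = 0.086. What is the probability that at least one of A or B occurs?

By inclusion-exclusion,
P(A ∪ B) = 0.464 + 0.512 − 0.086 = 0.890

0.890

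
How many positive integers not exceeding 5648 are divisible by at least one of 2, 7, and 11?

Using inclusion–exclusion:
floor(5648/2) + floor(5648/7) + floor(5648/11) − floor(5648/14) − floor(5648/22) − floor(5648/77) + floor(5648/154) = 2824 + 806 + 513 − 403 − 256 − 73 + 36 = 3447

3447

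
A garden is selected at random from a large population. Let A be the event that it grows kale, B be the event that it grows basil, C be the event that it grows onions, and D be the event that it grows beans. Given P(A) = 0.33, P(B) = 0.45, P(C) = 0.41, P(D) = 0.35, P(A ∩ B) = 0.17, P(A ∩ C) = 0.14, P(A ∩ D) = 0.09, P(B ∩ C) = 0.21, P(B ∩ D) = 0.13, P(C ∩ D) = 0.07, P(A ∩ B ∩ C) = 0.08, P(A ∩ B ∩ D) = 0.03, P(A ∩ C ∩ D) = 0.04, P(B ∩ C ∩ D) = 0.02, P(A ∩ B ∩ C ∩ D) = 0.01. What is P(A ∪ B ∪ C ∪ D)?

0.89

By inclusion–exclusion:
P(A ∪ B ∪ C ∪ D) = 0.33 + 0.45 + 0.41 + 0.35 − 0.17 − 0.14 − 0.09 − 0.21 − 0.13 − 0.07 + 0.08 + 0.03 + 0.04 + 0.02 − 0.01 = 0.89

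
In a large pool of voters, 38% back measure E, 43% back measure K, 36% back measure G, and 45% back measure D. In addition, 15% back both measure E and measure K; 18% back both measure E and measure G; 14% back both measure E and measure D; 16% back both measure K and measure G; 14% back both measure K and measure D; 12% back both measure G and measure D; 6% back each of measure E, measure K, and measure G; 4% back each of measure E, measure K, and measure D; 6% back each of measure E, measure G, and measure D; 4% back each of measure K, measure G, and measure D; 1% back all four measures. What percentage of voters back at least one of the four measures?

92%

Apply inclusion-exclusion:
P(at least one) = 38 + 43 + 36 + 45 − 15 − 18 − 14 − 16 − 14 − 12 + 6 + 4 + 6 + 4 − 1 = 92%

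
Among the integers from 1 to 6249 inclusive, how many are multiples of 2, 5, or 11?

By inclusion-exclusion,
⌊6249/2⌋ + ⌊6249/5⌋ + ⌊6249/11⌋ − ⌊6249/10⌋ − ⌊6249/22⌋ − ⌊6249/55⌋ + ⌊6249/110⌋ = 3124 + 1249 + 568 − 624 − 284 − 113 + 56 = 3976

3976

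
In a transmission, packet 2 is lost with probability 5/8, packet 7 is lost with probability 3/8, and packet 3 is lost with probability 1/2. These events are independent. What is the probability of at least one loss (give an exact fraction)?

P(none) = (1 − 5/8) × (1 − 3/8) × (1 − 1/2) = 3/8 × 5/8 × 1/2 = 15/128
P(at least one) = 1 − 15/128 = 113/128

113/128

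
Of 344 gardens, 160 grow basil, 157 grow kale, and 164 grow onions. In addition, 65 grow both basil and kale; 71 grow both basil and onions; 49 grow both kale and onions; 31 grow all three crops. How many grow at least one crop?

|union| = 160 + 157 + 164 − 65 − 71 − 49 + 31 = 327

327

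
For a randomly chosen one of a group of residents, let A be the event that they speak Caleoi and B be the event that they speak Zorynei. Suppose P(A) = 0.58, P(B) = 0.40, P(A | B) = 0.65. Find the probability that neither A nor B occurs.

P(A ∩ B) = P(B)·P(A|B) = 0.40 × 0.65 = 0.26
Apply inclusion-exclusion:
P(A ∪ B) = 0.58 + 0.40 − 0.26 = 0.72
P(none) = 1 − 0.72 = 0.28

0.28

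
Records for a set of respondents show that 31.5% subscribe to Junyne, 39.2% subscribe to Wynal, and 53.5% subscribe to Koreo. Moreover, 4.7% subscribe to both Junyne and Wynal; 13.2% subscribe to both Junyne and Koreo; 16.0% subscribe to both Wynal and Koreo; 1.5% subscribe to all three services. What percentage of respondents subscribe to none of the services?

8.2%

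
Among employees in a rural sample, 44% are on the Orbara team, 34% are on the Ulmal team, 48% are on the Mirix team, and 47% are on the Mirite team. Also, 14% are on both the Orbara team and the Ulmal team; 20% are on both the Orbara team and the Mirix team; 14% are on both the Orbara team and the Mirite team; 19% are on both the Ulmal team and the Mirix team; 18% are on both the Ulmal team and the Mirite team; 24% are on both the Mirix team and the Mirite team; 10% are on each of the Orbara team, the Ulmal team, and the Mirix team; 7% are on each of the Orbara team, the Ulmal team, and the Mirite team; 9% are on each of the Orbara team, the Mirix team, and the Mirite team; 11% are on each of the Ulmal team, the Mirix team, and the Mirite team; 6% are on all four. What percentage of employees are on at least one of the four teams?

95%

P(≥1) = 44 + 34 + 48 + 47 − 14 − 20 − 14 − 19 − 18 − 24 + 10 + 7 + 9 + 11 − 6 = 95%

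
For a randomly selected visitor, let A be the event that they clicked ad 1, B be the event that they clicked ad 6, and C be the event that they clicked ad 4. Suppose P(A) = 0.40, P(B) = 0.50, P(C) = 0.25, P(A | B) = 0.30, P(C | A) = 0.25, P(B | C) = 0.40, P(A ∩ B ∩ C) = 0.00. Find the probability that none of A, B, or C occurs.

P(A ∩ B) = P(B)·P(A|B) = 0.50 × 0.30 = 0.15
P(A ∩ C) = P(A)·P(C|A) = 0.40 × 0.25 = 0.10
P(B ∩ C) = P(C)·P(B|C) = 0.25 × 0.40 = 0.10
Apply inclusion-exclusion:
P(A ∪ B ∪ C) = 0.40 + 0.50 + 0.25 − 0.15 − 0.10 − 0.10 + 0.00 = 0.80
P(none) = 1 − 0.80 = 0.20

0.20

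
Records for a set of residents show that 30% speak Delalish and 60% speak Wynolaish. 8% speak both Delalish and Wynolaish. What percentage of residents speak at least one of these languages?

Apply inclusion-exclusion:
P(at least one) = 30 + 60 − 8 = 82%

82%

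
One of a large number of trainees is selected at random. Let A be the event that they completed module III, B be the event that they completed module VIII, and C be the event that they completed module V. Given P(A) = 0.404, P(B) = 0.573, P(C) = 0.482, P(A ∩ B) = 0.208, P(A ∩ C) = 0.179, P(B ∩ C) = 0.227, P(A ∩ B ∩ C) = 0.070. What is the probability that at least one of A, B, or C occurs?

P(A ∪ B ∪ C) = 0.404 + 0.573 + 0.482 − 0.208 − 0.179 − 0.227 + 0.070 = 0.915

0.915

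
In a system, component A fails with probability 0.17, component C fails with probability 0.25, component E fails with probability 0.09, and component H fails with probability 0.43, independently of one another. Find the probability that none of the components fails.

Since the events are independent, P(none) is the product of the individual non-occurrence probabilities.
P(none) = (1 − 0.17) × (1 − 0.25) × (1 − 0.09) × (1 − 0.43) = 0.83 × 0.75 × 0.91 × 0.57 = 0.32289075

0.32289075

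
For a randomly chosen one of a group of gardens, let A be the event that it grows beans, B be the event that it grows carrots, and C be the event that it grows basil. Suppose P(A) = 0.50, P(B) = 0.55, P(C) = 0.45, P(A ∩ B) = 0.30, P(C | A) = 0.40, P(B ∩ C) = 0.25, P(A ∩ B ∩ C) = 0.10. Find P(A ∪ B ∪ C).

0.85

P(A ∩ C) = P(A)·P(C|A) = 0.50 × 0.40 = 0.20
By inclusion–exclusion:
P(A ∪ B ∪ C) = 0.50 + 0.55 + 0.45 − 0.30 − 0.20 − 0.25 + 0.10 = 0.85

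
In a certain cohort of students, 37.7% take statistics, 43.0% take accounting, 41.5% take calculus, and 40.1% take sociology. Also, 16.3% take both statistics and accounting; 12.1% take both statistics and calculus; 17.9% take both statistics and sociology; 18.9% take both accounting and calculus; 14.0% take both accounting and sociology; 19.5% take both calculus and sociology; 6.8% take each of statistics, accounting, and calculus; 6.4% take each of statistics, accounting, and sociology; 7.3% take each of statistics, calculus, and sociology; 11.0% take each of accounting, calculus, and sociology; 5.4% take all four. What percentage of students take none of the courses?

P(≥1) = 37.7 + 43.0 + 41.5 + 40.1 − 16.3 − 12.1 − 17.9 − 18.9 − 14.0 − 19.5 + 6.8 + 6.4 + 7.3 + 11.0 − 5.4 = 89.7%
P(none) = 100% − 89.7% = 10.3%

10.3%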